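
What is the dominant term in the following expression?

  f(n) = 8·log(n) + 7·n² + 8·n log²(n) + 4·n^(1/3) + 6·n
7·n²

Looking at each term:
  - 8·log(n) is O(log n)
  - 7·n² is O(n²)
  - 8·n log²(n) is O(n log² n)
  - 4·n^(1/3) is O(n^(1/3))
  - 6·n is O(n)

The term 7·n² (O(n²)) grows fastest and dominates all others.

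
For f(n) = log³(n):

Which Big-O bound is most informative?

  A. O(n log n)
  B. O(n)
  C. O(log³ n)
C

f(n) = log³(n) is O(log³ n).
All listed options are valid Big-O bounds (upper bounds),
but O(log³ n) is the tightest (smallest valid bound).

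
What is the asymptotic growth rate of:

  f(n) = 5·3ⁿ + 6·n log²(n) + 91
Θ(3ⁿ)

Order the terms by growth rate: 91 ≺ 6·n log²(n) ≺ 5·3ⁿ.
The fastest-growing term 5·3ⁿ dominates as n → ∞; dropping its constant factor gives Θ(3ⁿ).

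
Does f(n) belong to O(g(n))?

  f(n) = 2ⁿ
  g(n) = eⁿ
True

f(n) = 2ⁿ is O(2ⁿ), and g(n) = eⁿ is O(eⁿ).
Since O(2ⁿ) ⊆ O(eⁿ) (f grows no faster than g), f(n) = O(g(n)) is true.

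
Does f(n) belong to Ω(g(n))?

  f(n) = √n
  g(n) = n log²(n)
False

f(n) = √n is O(√n), and g(n) = n log²(n) is O(n log² n).
Since O(√n) grows slower than O(n log² n), f(n) = Ω(g(n)) is false.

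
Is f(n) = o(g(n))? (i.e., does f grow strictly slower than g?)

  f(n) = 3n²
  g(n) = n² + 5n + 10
False

f(n) = 3n² is O(n²), and g(n) = n² + 5n + 10 is O(n²).
Since they have the same growth rate, f(n) = o(g(n)) is false.
(f = o(g) requires f to grow strictly slower, not equal.)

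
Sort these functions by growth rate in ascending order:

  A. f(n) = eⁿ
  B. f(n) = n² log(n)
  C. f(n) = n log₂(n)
C < B < A

Comparing growth rates:
C = n log₂(n) is O(n log n)
B = n² log(n) is O(n² log n)
A = eⁿ is O(eⁿ)

Therefore, the order from slowest to fastest is: C < B < A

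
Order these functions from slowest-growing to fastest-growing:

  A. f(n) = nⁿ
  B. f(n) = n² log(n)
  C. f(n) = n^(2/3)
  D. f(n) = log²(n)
D < C < B < A

Comparing growth rates:
D = log²(n) is O(log² n)
C = n^(2/3) is O(n^(2/3))
B = n² log(n) is O(n² log n)
A = nⁿ is O(nⁿ)

Therefore, the order from slowest to fastest is: D < C < B < A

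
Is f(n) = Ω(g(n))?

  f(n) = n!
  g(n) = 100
True

f(n) = n! is O(n!), and g(n) = 100 is O(1).
Since O(n!) grows at least as fast as O(1), f(n) = Ω(g(n)) is true.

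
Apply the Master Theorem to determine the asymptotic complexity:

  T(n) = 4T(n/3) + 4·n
Θ(n^log₃(4))

Master Theorem: a = 4, b = 3, f(n) = 4·n.
Compute the critical exponent d = log₃(4) = 1.262.
Compare f(n) = Θ(n) against n^d:
  k = 1 < d = 1.262, so f(n) = O(n^(d-ε)) — Case 1.
  The recursion cost dominates: T(n) = Θ(n^d) = Θ(n^log₃(4)).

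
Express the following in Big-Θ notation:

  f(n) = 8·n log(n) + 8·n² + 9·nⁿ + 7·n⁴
Θ(nⁿ)

Order the terms by growth rate: 8·n log(n) ≺ 8·n² ≺ 7·n⁴ ≺ 9·nⁿ.
The fastest-growing term 9·nⁿ dominates as n → ∞; dropping its constant factor gives Θ(nⁿ).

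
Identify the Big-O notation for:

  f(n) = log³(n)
O(log³ n)

The dominant term in log³(n) is log³(n), which is Θ(log³ n).
Constants are absorbed, so the tightest bound is O(log³ n).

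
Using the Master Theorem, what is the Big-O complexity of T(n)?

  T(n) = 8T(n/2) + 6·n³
Θ(n³ log n)

Master Theorem: a = 8, b = 2, f(n) = 6·n³.
Compute the critical exponent d = log₂(8) = 3.
Compare f(n) = Θ(n³) against n^d:
  k = 3 = d, so f(n) = Θ(n^d) — Case 2.
  Work is balanced across levels: T(n) = Θ(n^d log n) = Θ(n³ log n).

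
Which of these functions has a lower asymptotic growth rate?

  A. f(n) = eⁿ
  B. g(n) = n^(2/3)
B

f(n) = eⁿ is O(eⁿ), while g(n) = n^(2/3) is O(n^(2/3)).
Since O(n^(2/3)) grows slower than O(eⁿ), g(n) is dominated.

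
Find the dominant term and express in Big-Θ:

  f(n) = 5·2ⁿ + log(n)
Θ(2ⁿ)

Order the terms by growth rate: log(n) ≺ 5·2ⁿ.
The fastest-growing term 5·2ⁿ dominates as n → ∞; dropping its constant factor gives Θ(2ⁿ).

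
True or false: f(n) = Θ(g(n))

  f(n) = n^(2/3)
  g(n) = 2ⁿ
False

f(n) = n^(2/3) is O(n^(2/3)), and g(n) = 2ⁿ is O(2ⁿ).
Since they have different growth rates, f(n) = Θ(g(n)) is false.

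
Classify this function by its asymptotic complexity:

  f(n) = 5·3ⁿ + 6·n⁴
O(3ⁿ)

The dominant term in 5·3ⁿ + 6·n⁴ is 5·3ⁿ, which is Θ(3ⁿ).
Lower-order terms (6·n⁴) are asymptotically negligible.
Constants are absorbed, so the tightest bound is O(3ⁿ).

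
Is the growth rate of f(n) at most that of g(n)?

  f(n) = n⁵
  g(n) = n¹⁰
True

f(n) = n⁵ is O(n⁵), and g(n) = n¹⁰ is O(n¹⁰).
Since O(n⁵) ⊆ O(n¹⁰) (f grows no faster than g), f(n) = O(g(n)) is true.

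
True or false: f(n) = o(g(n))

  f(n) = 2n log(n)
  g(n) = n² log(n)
True

f(n) = 2n log(n) is O(n log n), and g(n) = n² log(n) is O(n² log n).
Since O(n log n) grows strictly slower than O(n² log n), f(n) = o(g(n)) is true.
This means lim(n→∞) f(n)/g(n) = 0.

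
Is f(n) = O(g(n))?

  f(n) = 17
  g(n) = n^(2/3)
True

f(n) = 17 is O(1), and g(n) = n^(2/3) is O(n^(2/3)).
Since O(1) ⊆ O(n^(2/3)) (f grows no faster than g), f(n) = O(g(n)) is true.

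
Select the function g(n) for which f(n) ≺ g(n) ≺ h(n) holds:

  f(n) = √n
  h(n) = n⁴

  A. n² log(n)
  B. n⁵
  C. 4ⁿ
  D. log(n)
A

We need g(n) with √n = o(g(n)) and g(n) = o(n⁴), i.e. O(√n) ≺ g ≺ O(n⁴).
Check each option:
  A. n² log(n) — O(n² log n) is strictly between O(√n) and O(n⁴) ✓
  B. n⁵ — O(n⁵) does not grow strictly slower than h(n)
  C. 4ⁿ — O(4ⁿ) does not grow strictly slower than h(n)
  D. log(n) — O(log n) does not grow strictly faster than f(n)

Only option A (n² log(n)) lies strictly between.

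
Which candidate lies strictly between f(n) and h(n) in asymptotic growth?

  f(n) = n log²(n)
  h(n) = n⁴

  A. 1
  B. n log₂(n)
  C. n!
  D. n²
D

We need g(n) with n log²(n) = o(g(n)) and g(n) = o(n⁴), i.e. O(n log² n) ≺ g ≺ O(n⁴).
Check each option:
  A. 1 — O(1) does not grow strictly faster than f(n)
  B. n log₂(n) — O(n log n) does not grow strictly faster than f(n)
  C. n! — O(n!) does not grow strictly slower than h(n)
  D. n² — O(n²) is strictly between O(n log² n) and O(n⁴) ✓

Only option D (n²) lies strictly between.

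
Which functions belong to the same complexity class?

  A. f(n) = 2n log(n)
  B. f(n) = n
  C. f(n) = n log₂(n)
A and C

Examining each function:
  A. 2n log(n) is O(n log n)
  B. n is O(n)
  C. n log₂(n) is O(n log n)

Functions A and C both have the same complexity class.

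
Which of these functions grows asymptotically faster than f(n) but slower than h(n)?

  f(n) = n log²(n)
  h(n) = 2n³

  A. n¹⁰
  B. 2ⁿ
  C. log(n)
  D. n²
D

We need g(n) with n log²(n) = o(g(n)) and g(n) = o(2n³), i.e. O(n log² n) ≺ g ≺ O(n³).
Check each option:
  A. n¹⁰ — O(n¹⁰) does not grow strictly slower than h(n)
  B. 2ⁿ — O(2ⁿ) does not grow strictly slower than h(n)
  C. log(n) — O(log n) does not grow strictly faster than f(n)
  D. n² — O(n²) is strictly between O(n log² n) and O(n³) ✓

Only option D (n²) lies strictly between.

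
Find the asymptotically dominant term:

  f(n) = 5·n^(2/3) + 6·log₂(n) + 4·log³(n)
5·n^(2/3)

Looking at each term:
  - 5·n^(2/3) is O(n^(2/3))
  - 6·log₂(n) is O(log n)
  - 4·log³(n) is O(log³ n)

The term 5·n^(2/3) (O(n^(2/3))) grows fastest and dominates all others.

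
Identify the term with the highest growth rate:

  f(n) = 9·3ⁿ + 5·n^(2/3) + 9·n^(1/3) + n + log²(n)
9·3ⁿ

Looking at each term:
  - 9·3ⁿ is O(3ⁿ)
  - 5·n^(2/3) is O(n^(2/3))
  - 9·n^(1/3) is O(n^(1/3))
  - n is O(n)
  - log²(n) is O(log² n)

The term 9·3ⁿ (O(3ⁿ)) grows fastest and dominates all others.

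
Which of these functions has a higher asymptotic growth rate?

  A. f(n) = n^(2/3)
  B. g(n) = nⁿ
B

f(n) = n^(2/3) is O(n^(2/3)), while g(n) = nⁿ is O(nⁿ).
Since O(nⁿ) grows faster than O(n^(2/3)), g(n) dominates.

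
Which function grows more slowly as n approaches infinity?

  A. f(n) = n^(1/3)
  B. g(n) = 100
B

f(n) = n^(1/3) is O(n^(1/3)), while g(n) = 100 is O(1).
Since O(1) grows slower than O(n^(1/3)), g(n) is dominated.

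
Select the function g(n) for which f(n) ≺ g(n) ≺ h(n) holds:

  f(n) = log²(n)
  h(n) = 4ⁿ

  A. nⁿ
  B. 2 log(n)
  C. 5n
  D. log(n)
C

We need g(n) with log²(n) = o(g(n)) and g(n) = o(4ⁿ), i.e. O(log² n) ≺ g ≺ O(4ⁿ).
Check each option:
  A. nⁿ — O(nⁿ) does not grow strictly slower than h(n)
  B. 2 log(n) — O(log n) does not grow strictly faster than f(n)
  C. 5n — O(n) is strictly between O(log² n) and O(4ⁿ) ✓
  D. log(n) — O(log n) does not grow strictly faster than f(n)

Only option C (5n) lies strictly between.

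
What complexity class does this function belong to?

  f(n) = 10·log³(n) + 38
O(log³ n)

The dominant term in 10·log³(n) + 38 is 10·log³(n), which is Θ(log³ n).
Lower-order terms (38) are asymptotically negligible.
Constants are absorbed, so the tightest bound is O(log³ n).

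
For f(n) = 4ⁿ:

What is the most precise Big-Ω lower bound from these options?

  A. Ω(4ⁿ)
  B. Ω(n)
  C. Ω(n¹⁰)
A

f(n) = 4ⁿ is Ω(4ⁿ).
All listed options are valid Big-Ω bounds (lower bounds),
but Ω(4ⁿ) is the tightest (largest valid bound).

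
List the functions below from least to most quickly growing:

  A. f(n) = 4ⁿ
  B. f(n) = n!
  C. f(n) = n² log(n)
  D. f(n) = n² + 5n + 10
D < C < A < B

Comparing growth rates:
D = n² + 5n + 10 is O(n²)
C = n² log(n) is O(n² log n)
A = 4ⁿ is O(4ⁿ)
B = n! is O(n!)

Therefore, the order from slowest to fastest is: D < C < A < B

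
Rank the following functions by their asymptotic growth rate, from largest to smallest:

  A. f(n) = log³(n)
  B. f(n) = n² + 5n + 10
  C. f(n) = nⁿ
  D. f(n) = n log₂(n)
C > B > D > A

Comparing growth rates:
C = nⁿ is O(nⁿ)
B = n² + 5n + 10 is O(n²)
D = n log₂(n) is O(n log n)
A = log³(n) is O(log³ n)

Therefore, the order from fastest to slowest is: C > B > D > A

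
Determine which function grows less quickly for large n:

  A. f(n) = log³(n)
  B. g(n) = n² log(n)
A

f(n) = log³(n) is O(log³ n), while g(n) = n² log(n) is O(n² log n).
Since O(log³ n) grows slower than O(n² log n), f(n) is dominated.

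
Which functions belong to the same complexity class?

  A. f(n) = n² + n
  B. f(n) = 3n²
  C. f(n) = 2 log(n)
A and B

Examining each function:
  A. n² + n is O(n²)
  B. 3n² is O(n²)
  C. 2 log(n) is O(log n)

Functions A and B both have the same complexity class.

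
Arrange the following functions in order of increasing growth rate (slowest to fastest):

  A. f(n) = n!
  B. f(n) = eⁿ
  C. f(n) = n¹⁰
C < B < A

Comparing growth rates:
C = n¹⁰ is O(n¹⁰)
B = eⁿ is O(eⁿ)
A = n! is O(n!)

Therefore, the order from slowest to fastest is: C < B < A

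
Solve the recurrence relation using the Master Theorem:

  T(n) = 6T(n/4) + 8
Θ(n^log₄(6))

Master Theorem: a = 6, b = 4, f(n) = 8.
Compute the critical exponent d = log₄(6) = 1.292.
Compare f(n) = Θ(1) against n^d:
  k = 0 < d = 1.292, so f(n) = O(n^(d-ε)) — Case 1.
  The recursion cost dominates: T(n) = Θ(n^d) = Θ(n^log₄(6)).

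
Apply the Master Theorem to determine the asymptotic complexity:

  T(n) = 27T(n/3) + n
Θ(n³)

Master Theorem: a = 27, b = 3, f(n) = n.
Compute the critical exponent d = log₃(27) = 3.
Compare f(n) = Θ(n) against n^d:
  k = 1 < d = 3, so f(n) = O(n^(d-ε)) — Case 1.
  The recursion cost dominates: T(n) = Θ(n^d) = Θ(n³).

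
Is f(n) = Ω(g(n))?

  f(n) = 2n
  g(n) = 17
True

f(n) = 2n is O(n), and g(n) = 17 is O(1).
Since O(n) grows at least as fast as O(1), f(n) = Ω(g(n)) is true.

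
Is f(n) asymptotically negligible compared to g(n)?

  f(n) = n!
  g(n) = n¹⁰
False

f(n) = n! is O(n!), and g(n) = n¹⁰ is O(n¹⁰).
Since O(n!) grows faster than or equal to O(n¹⁰), f(n) = o(g(n)) is false.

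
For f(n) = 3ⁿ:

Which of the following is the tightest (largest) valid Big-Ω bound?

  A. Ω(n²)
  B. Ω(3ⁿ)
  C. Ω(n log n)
B

f(n) = 3ⁿ is Ω(3ⁿ).
All listed options are valid Big-Ω bounds (lower bounds),
but Ω(3ⁿ) is the tightest (largest valid bound).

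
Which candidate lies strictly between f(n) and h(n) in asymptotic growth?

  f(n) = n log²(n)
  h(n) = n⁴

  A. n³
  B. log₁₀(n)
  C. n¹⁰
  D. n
A

We need g(n) with n log²(n) = o(g(n)) and g(n) = o(n⁴), i.e. O(n log² n) ≺ g ≺ O(n⁴).
Check each option:
  A. n³ — O(n³) is strictly between O(n log² n) and O(n⁴) ✓
  B. log₁₀(n) — O(log n) does not grow strictly faster than f(n)
  C. n¹⁰ — O(n¹⁰) does not grow strictly slower than h(n)
  D. n — O(n) does not grow strictly faster than f(n)

Only option A (n³) lies strictly between.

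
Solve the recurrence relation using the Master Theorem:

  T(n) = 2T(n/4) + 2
Θ(n^log₄(2))

Master Theorem: a = 2, b = 4, f(n) = 2.
Compute the critical exponent d = log₄(2) = 0.500.
Compare f(n) = Θ(1) against n^d:
  k = 0 < d = 0.500, so f(n) = O(n^(d-ε)) — Case 1.
  The recursion cost dominates: T(n) = Θ(n^d) = Θ(n^log₄(2)).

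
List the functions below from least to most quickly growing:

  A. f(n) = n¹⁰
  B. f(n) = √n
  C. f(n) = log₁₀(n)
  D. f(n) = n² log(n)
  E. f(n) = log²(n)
C < E < B < D < A

Comparing growth rates:
C = log₁₀(n) is O(log n)
E = log²(n) is O(log² n)
B = √n is O(√n)
D = n² log(n) is O(n² log n)
A = n¹⁰ is O(n¹⁰)

Therefore, the order from slowest to fastest is: C < E < B < D < A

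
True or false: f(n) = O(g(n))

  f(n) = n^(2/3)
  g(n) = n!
True

f(n) = n^(2/3) is O(n^(2/3)), and g(n) = n! is O(n!).
Since O(n^(2/3)) ⊆ O(n!) (f grows no faster than g), f(n) = O(g(n)) is true.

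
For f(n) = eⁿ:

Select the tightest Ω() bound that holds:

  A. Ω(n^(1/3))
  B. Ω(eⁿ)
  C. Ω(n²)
B

f(n) = eⁿ is Ω(eⁿ).
All listed options are valid Big-Ω bounds (lower bounds),
but Ω(eⁿ) is the tightest (largest valid bound).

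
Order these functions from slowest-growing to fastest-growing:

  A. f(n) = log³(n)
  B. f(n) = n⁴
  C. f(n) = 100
C < A < B

Comparing growth rates:
C = 100 is O(1)
A = log³(n) is O(log³ n)
B = n⁴ is O(n⁴)

Therefore, the order from slowest to fastest is: C < A < B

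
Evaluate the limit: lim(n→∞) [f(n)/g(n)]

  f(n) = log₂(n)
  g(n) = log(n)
1/log(2)

Since log₂(n) and log(n) have the same growth rate (O(log n)),
the ratio converges to a constant: 1/log(2).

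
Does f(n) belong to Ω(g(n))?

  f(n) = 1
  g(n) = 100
True

f(n) = 1 and g(n) = 100 are both O(1).
Big-Ω permits equal growth rates (f ≥ c·g for some c > 0), so f(n) = Ω(g(n)) is true.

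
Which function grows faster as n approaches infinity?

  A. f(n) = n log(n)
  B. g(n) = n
A

f(n) = n log(n) is O(n log n), while g(n) = n is O(n).
Since O(n log n) grows faster than O(n), f(n) dominates.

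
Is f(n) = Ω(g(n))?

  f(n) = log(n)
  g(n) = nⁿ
False

f(n) = log(n) is O(log n), and g(n) = nⁿ is O(nⁿ).
Since O(log n) grows slower than O(nⁿ), f(n) = Ω(g(n)) is false.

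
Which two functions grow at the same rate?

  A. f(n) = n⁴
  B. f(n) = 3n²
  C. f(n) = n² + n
B and C

Examining each function:
  A. n⁴ is O(n⁴)
  B. 3n² is O(n²)
  C. n² + n is O(n²)

Functions B and C both have the same complexity class.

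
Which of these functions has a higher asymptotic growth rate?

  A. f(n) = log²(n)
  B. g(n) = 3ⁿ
B

f(n) = log²(n) is O(log² n), while g(n) = 3ⁿ is O(3ⁿ).
Since O(3ⁿ) grows faster than O(log² n), g(n) dominates.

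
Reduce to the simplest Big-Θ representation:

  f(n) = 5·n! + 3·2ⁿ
Θ(n!)

Order the terms by growth rate: 3·2ⁿ ≺ 5·n!.
The fastest-growing term 5·n! dominates as n → ∞; dropping its constant factor gives Θ(n!).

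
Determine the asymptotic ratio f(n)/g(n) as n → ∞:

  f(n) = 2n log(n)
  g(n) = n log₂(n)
log(4)

Since 2n log(n) and n log₂(n) have the same growth rate (O(n log n)),
the ratio converges to a constant: log(4).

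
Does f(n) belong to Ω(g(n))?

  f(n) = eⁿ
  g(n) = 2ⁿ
True

f(n) = eⁿ is O(eⁿ), and g(n) = 2ⁿ is O(2ⁿ).
Since O(eⁿ) grows at least as fast as O(2ⁿ), f(n) = Ω(g(n)) is true.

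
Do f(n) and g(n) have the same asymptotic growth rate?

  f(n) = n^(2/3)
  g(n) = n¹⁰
False

f(n) = n^(2/3) is O(n^(2/3)), and g(n) = n¹⁰ is O(n¹⁰).
Since they have different growth rates, f(n) = Θ(g(n)) is false.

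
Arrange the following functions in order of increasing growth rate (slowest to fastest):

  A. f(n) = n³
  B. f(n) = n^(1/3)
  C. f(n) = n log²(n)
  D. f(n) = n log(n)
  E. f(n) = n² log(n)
B < D < C < E < A

Comparing growth rates:
B = n^(1/3) is O(n^(1/3))
D = n log(n) is O(n log n)
C = n log²(n) is O(n log² n)
E = n² log(n) is O(n² log n)
A = n³ is O(n³)

Therefore, the order from slowest to fastest is: B < D < C < E < A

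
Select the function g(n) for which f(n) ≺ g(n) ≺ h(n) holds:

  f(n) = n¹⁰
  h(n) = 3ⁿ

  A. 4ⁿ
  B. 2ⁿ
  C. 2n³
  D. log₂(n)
B

We need g(n) with n¹⁰ = o(g(n)) and g(n) = o(3ⁿ), i.e. O(n¹⁰) ≺ g ≺ O(3ⁿ).
Check each option:
  A. 4ⁿ — O(4ⁿ) does not grow strictly slower than h(n)
  B. 2ⁿ — O(2ⁿ) is strictly between O(n¹⁰) and O(3ⁿ) ✓
  C. 2n³ — O(n³) does not grow strictly faster than f(n)
  D. log₂(n) — O(log n) does not grow strictly faster than f(n)

Only option B (2ⁿ) lies strictly between.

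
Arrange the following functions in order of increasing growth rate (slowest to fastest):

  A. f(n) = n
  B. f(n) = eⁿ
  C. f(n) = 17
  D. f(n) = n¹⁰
C < A < D < B

Comparing growth rates:
C = 17 is O(1)
A = n is O(n)
D = n¹⁰ is O(n¹⁰)
B = eⁿ is O(eⁿ)

Therefore, the order from slowest to fastest is: C < A < D < B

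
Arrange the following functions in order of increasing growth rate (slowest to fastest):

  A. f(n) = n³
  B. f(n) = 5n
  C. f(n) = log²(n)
C < B < A

Comparing growth rates:
C = log²(n) is O(log² n)
B = 5n is O(n)
A = n³ is O(n³)

Therefore, the order from slowest to fastest is: C < B < A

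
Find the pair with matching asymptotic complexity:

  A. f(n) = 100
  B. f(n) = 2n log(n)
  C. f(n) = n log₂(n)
B and C

Examining each function:
  A. 100 is O(1)
  B. 2n log(n) is O(n log n)
  C. n log₂(n) is O(n log n)

Functions B and C both have the same complexity class.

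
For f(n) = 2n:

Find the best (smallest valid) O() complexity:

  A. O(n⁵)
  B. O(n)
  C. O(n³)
B

f(n) = 2n is O(n).
All listed options are valid Big-O bounds (upper bounds),
but O(n) is the tightest (smallest valid bound).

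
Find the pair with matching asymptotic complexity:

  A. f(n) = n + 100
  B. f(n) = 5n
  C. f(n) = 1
A and B

Examining each function:
  A. n + 100 is O(n)
  B. 5n is O(n)
  C. 1 is O(1)

Functions A and B both have the same complexity class.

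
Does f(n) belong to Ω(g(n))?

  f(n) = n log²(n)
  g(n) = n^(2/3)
True

f(n) = n log²(n) is O(n log² n), and g(n) = n^(2/3) is O(n^(2/3)).
Since O(n log² n) grows at least as fast as O(n^(2/3)), f(n) = Ω(g(n)) is true.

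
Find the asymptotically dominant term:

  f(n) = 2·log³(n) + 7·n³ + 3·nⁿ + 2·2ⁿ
3·nⁿ

Looking at each term:
  - 2·log³(n) is O(log³ n)
  - 7·n³ is O(n³)
  - 3·nⁿ is O(nⁿ)
  - 2·2ⁿ is O(2ⁿ)

The term 3·nⁿ (O(nⁿ)) grows fastest and dominates all others.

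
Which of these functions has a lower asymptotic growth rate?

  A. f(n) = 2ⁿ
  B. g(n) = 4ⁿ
A

f(n) = 2ⁿ is O(2ⁿ), while g(n) = 4ⁿ is O(4ⁿ).
Since O(2ⁿ) grows slower than O(4ⁿ), f(n) is dominated.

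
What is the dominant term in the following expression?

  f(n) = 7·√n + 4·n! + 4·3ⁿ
4·n!

Looking at each term:
  - 7·√n is O(√n)
  - 4·n! is O(n!)
  - 4·3ⁿ is O(3ⁿ)

The term 4·n! (O(n!)) grows fastest and dominates all others.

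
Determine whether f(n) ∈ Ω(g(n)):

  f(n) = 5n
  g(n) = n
True

f(n) = 5n and g(n) = n are both O(n).
Big-Ω permits equal growth rates (f ≥ c·g for some c > 0), so f(n) = Ω(g(n)) is true.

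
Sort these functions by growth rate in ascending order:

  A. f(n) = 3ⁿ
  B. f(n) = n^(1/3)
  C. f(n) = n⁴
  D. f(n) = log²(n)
D < B < C < A

Comparing growth rates:
D = log²(n) is O(log² n)
B = n^(1/3) is O(n^(1/3))
C = n⁴ is O(n⁴)
A = 3ⁿ is O(3ⁿ)

Therefore, the order from slowest to fastest is: D < B < C < A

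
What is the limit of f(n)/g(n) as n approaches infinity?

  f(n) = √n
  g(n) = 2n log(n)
0

Since √n (O(√n)) grows slower than 2n log(n) (O(n log n)),
the ratio f(n)/g(n) → 0 as n → ∞.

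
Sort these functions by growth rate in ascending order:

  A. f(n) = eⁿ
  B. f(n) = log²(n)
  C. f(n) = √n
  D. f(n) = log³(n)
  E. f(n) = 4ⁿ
B < D < C < A < E

Comparing growth rates:
B = log²(n) is O(log² n)
D = log³(n) is O(log³ n)
C = √n is O(√n)
A = eⁿ is O(eⁿ)
E = 4ⁿ is O(4ⁿ)

Therefore, the order from slowest to fastest is: B < D < C < A < E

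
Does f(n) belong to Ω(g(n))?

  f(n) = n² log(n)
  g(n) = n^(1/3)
True

f(n) = n² log(n) is O(n² log n), and g(n) = n^(1/3) is O(n^(1/3)).
Since O(n² log n) grows at least as fast as O(n^(1/3)), f(n) = Ω(g(n)) is true.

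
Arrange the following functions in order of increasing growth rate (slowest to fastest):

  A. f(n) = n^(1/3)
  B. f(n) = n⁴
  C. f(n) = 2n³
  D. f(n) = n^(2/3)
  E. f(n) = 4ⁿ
A < D < C < B < E

Comparing growth rates:
A = n^(1/3) is O(n^(1/3))
D = n^(2/3) is O(n^(2/3))
C = 2n³ is O(n³)
B = n⁴ is O(n⁴)
E = 4ⁿ is O(4ⁿ)

Therefore, the order from slowest to fastest is: A < D < C < B < E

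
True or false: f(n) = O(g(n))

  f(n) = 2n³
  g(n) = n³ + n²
True

f(n) = 2n³ and g(n) = n³ + n² are both O(n³).
Big-O permits equal growth rates (f ≤ c·g for some c), so f(n) = O(g(n)) is true.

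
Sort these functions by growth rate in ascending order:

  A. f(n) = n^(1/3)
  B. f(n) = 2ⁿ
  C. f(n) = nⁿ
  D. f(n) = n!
A < B < D < C

Comparing growth rates:
A = n^(1/3) is O(n^(1/3))
B = 2ⁿ is O(2ⁿ)
D = n! is O(n!)
C = nⁿ is O(nⁿ)

Therefore, the order from slowest to fastest is: A < B < D < C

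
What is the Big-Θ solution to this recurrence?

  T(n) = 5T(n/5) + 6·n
Θ(n log n)

Master Theorem: a = 5, b = 5, f(n) = 6·n.
Compute the critical exponent d = log₅(5) = 1.
Compare f(n) = Θ(n) against n^d:
  k = 1 = d, so f(n) = Θ(n^d) — Case 2.
  Work is balanced across levels: T(n) = Θ(n^d log n) = Θ(n log n).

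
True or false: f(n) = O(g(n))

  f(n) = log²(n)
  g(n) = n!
True

f(n) = log²(n) is O(log² n), and g(n) = n! is O(n!).
Since O(log² n) ⊆ O(n!) (f grows no faster than g), f(n) = O(g(n)) is true.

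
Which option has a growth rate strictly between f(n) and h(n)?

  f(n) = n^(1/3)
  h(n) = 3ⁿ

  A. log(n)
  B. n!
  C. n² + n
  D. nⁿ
C

We need g(n) with n^(1/3) = o(g(n)) and g(n) = o(3ⁿ), i.e. O(n^(1/3)) ≺ g ≺ O(3ⁿ).
Check each option:
  A. log(n) — O(log n) does not grow strictly faster than f(n)
  B. n! — O(n!) does not grow strictly slower than h(n)
  C. n² + n — O(n²) is strictly between O(n^(1/3)) and O(3ⁿ) ✓
  D. nⁿ — O(nⁿ) does not grow strictly slower than h(n)

Only option C (n² + n) lies strictly between.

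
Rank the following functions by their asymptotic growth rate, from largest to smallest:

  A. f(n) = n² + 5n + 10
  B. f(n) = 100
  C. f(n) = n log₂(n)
A > C > B

Comparing growth rates:
A = n² + 5n + 10 is O(n²)
C = n log₂(n) is O(n log n)
B = 100 is O(1)

Therefore, the order from fastest to slowest is: A > C > B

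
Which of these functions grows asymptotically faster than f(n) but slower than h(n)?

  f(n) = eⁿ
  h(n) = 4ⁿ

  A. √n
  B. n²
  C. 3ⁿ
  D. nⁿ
C

We need g(n) with eⁿ = o(g(n)) and g(n) = o(4ⁿ), i.e. O(eⁿ) ≺ g ≺ O(4ⁿ).
Check each option:
  A. √n — O(√n) does not grow strictly faster than f(n)
  B. n² — O(n²) does not grow strictly faster than f(n)
  C. 3ⁿ — O(3ⁿ) is strictly between O(eⁿ) and O(4ⁿ) ✓
  D. nⁿ — O(nⁿ) does not grow strictly slower than h(n)

Only option C (3ⁿ) lies strictly between.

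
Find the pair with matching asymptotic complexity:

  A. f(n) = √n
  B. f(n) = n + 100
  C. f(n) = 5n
B and C

Examining each function:
  A. √n is O(√n)
  B. n + 100 is O(n)
  C. 5n is O(n)

Functions B and C both have the same complexity class.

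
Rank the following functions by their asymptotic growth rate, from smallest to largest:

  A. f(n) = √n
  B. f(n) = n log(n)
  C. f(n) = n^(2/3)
A < C < B

Comparing growth rates:
A = √n is O(√n)
C = n^(2/3) is O(n^(2/3))
B = n log(n) is O(n log n)

Therefore, the order from slowest to fastest is: A < C < B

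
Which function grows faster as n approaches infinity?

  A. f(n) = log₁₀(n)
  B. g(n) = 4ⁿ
B

f(n) = log₁₀(n) is O(log n), while g(n) = 4ⁿ is O(4ⁿ).
Since O(4ⁿ) grows faster than O(log n), g(n) dominates.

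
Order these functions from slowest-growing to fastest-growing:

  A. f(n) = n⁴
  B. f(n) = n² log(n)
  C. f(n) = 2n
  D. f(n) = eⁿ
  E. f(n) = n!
C < B < A < D < E

Comparing growth rates:
C = 2n is O(n)
B = n² log(n) is O(n² log n)
A = n⁴ is O(n⁴)
D = eⁿ is O(eⁿ)
E = n! is O(n!)

Therefore, the order from slowest to fastest is: C < B < A < D < E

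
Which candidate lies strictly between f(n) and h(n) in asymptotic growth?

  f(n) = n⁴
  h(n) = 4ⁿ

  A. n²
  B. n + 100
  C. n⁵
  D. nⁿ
C

We need g(n) with n⁴ = o(g(n)) and g(n) = o(4ⁿ), i.e. O(n⁴) ≺ g ≺ O(4ⁿ).
Check each option:
  A. n² — O(n²) does not grow strictly faster than f(n)
  B. n + 100 — O(n) does not grow strictly faster than f(n)
  C. n⁵ — O(n⁵) is strictly between O(n⁴) and O(4ⁿ) ✓
  D. nⁿ — O(nⁿ) does not grow strictly slower than h(n)

Only option C (n⁵) lies strictly between.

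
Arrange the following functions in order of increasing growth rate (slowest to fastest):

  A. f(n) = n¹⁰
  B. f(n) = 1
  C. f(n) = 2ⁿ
B < A < C

Comparing growth rates:
B = 1 is O(1)
A = n¹⁰ is O(n¹⁰)
C = 2ⁿ is O(2ⁿ)

Therefore, the order from slowest to fastest is: B < A < C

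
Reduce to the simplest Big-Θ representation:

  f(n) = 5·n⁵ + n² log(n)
Θ(n⁵)

Order the terms by growth rate: n² log(n) ≺ 5·n⁵.
The fastest-growing term 5·n⁵ dominates as n → ∞; dropping its constant factor gives Θ(n⁵).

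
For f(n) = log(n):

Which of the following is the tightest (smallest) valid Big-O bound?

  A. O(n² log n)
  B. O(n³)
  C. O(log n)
C

f(n) = log(n) is O(log n).
All listed options are valid Big-O bounds (upper bounds),
but O(log n) is the tightest (smallest valid bound).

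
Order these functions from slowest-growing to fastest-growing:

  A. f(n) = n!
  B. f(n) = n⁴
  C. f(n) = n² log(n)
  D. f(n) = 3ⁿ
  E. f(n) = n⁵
C < B < E < D < A

Comparing growth rates:
C = n² log(n) is O(n² log n)
B = n⁴ is O(n⁴)
E = n⁵ is O(n⁵)
D = 3ⁿ is O(3ⁿ)
A = n! is O(n!)

Therefore, the order from slowest to fastest is: C < B < E < D < A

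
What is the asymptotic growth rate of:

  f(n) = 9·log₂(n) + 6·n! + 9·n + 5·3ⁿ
Θ(n!)

Order the terms by growth rate: 9·log₂(n) ≺ 9·n ≺ 5·3ⁿ ≺ 6·n!.
The fastest-growing term 6·n! dominates as n → ∞; dropping its constant factor gives Θ(n!).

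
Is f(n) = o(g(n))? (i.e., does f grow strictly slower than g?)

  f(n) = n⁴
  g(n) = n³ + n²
False

f(n) = n⁴ is O(n⁴), and g(n) = n³ + n² is O(n³).
Since O(n⁴) grows faster than or equal to O(n³), f(n) = o(g(n)) is false.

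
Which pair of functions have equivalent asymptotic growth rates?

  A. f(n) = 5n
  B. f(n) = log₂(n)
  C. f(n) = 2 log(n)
B and C

Examining each function:
  A. 5n is O(n)
  B. log₂(n) is O(log n)
  C. 2 log(n) is O(log n)

Functions B and C both have the same complexity class.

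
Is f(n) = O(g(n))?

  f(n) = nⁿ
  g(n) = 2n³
False

f(n) = nⁿ is O(nⁿ), and g(n) = 2n³ is O(n³).
Since O(nⁿ) grows faster than O(n³), f(n) = O(g(n)) is false.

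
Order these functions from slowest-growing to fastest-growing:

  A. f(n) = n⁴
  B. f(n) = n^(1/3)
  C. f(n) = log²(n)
C < B < A

Comparing growth rates:
C = log²(n) is O(log² n)
B = n^(1/3) is O(n^(1/3))
A = n⁴ is O(n⁴)

Therefore, the order from slowest to fastest is: C < B < A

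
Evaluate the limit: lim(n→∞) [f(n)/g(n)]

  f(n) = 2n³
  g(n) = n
∞

Since 2n³ (O(n³)) grows faster than n (O(n)),
the ratio f(n)/g(n) → ∞ as n → ∞.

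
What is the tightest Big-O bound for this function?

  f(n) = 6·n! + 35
O(n!)

The dominant term in 6·n! + 35 is 6·n!, which is Θ(n!).
Lower-order terms (35) are asymptotically negligible.
Constants are absorbed, so the tightest bound is O(n!).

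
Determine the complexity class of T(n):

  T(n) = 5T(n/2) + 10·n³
Θ(n³)

Master Theorem: a = 5, b = 2, f(n) = 10·n³.
Compute the critical exponent d = log₂(5) = 2.322.
Compare f(n) = Θ(n³) against n^d:
  k = 3 > d = 2.322, so f(n) = Ω(n^(d+ε)) — Case 3.
  Regularity: a·(n/b)^3/n^3 = a/b^3 = 5/8 < 1 ✓.
  The top-level work dominates: T(n) = Θ(f(n)) = Θ(n³).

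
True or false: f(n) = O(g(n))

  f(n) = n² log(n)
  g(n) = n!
True

f(n) = n² log(n) is O(n² log n), and g(n) = n! is O(n!).
Since O(n² log n) ⊆ O(n!) (f grows no faster than g), f(n) = O(g(n)) is true.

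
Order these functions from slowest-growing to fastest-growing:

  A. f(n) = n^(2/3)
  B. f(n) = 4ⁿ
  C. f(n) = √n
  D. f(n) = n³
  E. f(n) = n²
C < A < E < D < B

Comparing growth rates:
C = √n is O(√n)
A = n^(2/3) is O(n^(2/3))
E = n² is O(n²)
D = n³ is O(n³)
B = 4ⁿ is O(4ⁿ)

Therefore, the order from slowest to fastest is: C < A < E < D < B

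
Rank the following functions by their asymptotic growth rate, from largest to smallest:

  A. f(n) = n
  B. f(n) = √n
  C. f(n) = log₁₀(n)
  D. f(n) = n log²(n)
D > A > B > C

Comparing growth rates:
D = n log²(n) is O(n log² n)
A = n is O(n)
B = √n is O(√n)
C = log₁₀(n) is O(log n)

Therefore, the order from fastest to slowest is: D > A > B > C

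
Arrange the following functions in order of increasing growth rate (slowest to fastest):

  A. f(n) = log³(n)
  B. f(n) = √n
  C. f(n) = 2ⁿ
A < B < C

Comparing growth rates:
A = log³(n) is O(log³ n)
B = √n is O(√n)
C = 2ⁿ is O(2ⁿ)

Therefore, the order from slowest to fastest is: A < B < C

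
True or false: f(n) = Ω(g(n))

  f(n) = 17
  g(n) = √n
False

f(n) = 17 is O(1), and g(n) = √n is O(√n).
Since O(1) grows slower than O(√n), f(n) = Ω(g(n)) is false.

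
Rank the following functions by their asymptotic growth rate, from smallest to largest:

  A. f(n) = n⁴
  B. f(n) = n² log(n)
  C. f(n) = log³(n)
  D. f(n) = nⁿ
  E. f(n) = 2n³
C < B < E < A < D

Comparing growth rates:
C = log³(n) is O(log³ n)
B = n² log(n) is O(n² log n)
E = 2n³ is O(n³)
A = n⁴ is O(n⁴)
D = nⁿ is O(nⁿ)

Therefore, the order from slowest to fastest is: C < B < E < A < D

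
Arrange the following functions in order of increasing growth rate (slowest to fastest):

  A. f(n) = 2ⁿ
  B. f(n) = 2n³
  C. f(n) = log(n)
C < B < A

Comparing growth rates:
C = log(n) is O(log n)
B = 2n³ is O(n³)
A = 2ⁿ is O(2ⁿ)

Therefore, the order from slowest to fastest is: C < B < A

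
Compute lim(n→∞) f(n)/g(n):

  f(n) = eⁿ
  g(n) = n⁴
∞

Since eⁿ (O(eⁿ)) grows faster than n⁴ (O(n⁴)),
the ratio f(n)/g(n) → ∞ as n → ∞.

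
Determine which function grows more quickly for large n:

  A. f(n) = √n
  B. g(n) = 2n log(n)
B

f(n) = √n is O(√n), while g(n) = 2n log(n) is O(n log n).
Since O(n log n) grows faster than O(√n), g(n) dominates.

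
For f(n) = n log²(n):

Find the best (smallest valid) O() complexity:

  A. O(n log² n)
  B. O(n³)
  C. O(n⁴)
A

f(n) = n log²(n) is O(n log² n).
All listed options are valid Big-O bounds (upper bounds),
but O(n log² n) is the tightest (smallest valid bound).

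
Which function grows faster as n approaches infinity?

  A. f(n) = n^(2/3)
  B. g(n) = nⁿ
B

f(n) = n^(2/3) is O(n^(2/3)), while g(n) = nⁿ is O(nⁿ).
Since O(nⁿ) grows faster than O(n^(2/3)), g(n) dominates.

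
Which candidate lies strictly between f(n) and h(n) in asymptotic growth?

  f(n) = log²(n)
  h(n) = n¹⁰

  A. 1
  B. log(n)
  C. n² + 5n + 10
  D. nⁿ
C

We need g(n) with log²(n) = o(g(n)) and g(n) = o(n¹⁰), i.e. O(log² n) ≺ g ≺ O(n¹⁰).
Check each option:
  A. 1 — O(1) does not grow strictly faster than f(n)
  B. log(n) — O(log n) does not grow strictly faster than f(n)
  C. n² + 5n + 10 — O(n²) is strictly between O(log² n) and O(n¹⁰) ✓
  D. nⁿ — O(nⁿ) does not grow strictly slower than h(n)

Only option C (n² + 5n + 10) lies strictly between.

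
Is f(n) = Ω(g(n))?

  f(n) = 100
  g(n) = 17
True

f(n) = 100 and g(n) = 17 are both O(1).
Big-Ω permits equal growth rates (f ≥ c·g for some c > 0), so f(n) = Ω(g(n)) is true.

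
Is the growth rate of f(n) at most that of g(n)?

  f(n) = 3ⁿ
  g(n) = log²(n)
False

f(n) = 3ⁿ is O(3ⁿ), and g(n) = log²(n) is O(log² n).
Since O(3ⁿ) grows faster than O(log² n), f(n) = O(g(n)) is false.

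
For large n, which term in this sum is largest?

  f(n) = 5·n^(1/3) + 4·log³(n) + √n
√n

Looking at each term:
  - 5·n^(1/3) is O(n^(1/3))
  - 4·log³(n) is O(log³ n)
  - √n is O(√n)

The term √n (O(√n)) grows fastest and dominates all others.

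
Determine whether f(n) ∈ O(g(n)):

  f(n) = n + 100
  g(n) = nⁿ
True

f(n) = n + 100 is O(n), and g(n) = nⁿ is O(nⁿ).
Since O(n) ⊆ O(nⁿ) (f grows no faster than g), f(n) = O(g(n)) is true.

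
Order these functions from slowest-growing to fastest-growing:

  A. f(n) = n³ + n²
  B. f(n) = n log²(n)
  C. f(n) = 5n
C < B < A

Comparing growth rates:
C = 5n is O(n)
B = n log²(n) is O(n log² n)
A = n³ + n² is O(n³)

Therefore, the order from slowest to fastest is: C < B < A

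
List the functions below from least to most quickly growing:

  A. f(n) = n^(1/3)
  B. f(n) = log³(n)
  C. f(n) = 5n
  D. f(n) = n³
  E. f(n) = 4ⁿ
B < A < C < D < E

Comparing growth rates:
B = log³(n) is O(log³ n)
A = n^(1/3) is O(n^(1/3))
C = 5n is O(n)
D = n³ is O(n³)
E = 4ⁿ is O(4ⁿ)

Therefore, the order from slowest to fastest is: B < A < C < D < E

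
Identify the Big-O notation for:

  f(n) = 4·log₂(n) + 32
O(log n)

The dominant term in 4·log₂(n) + 32 is 4·log₂(n), which is Θ(log n).
Lower-order terms (32) are asymptotically negligible.
Constants are absorbed, so the tightest bound is O(log n).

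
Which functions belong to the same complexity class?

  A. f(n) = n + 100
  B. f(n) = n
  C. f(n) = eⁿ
A and B

Examining each function:
  A. n + 100 is O(n)
  B. n is O(n)
  C. eⁿ is O(eⁿ)

Functions A and B both have the same complexity class.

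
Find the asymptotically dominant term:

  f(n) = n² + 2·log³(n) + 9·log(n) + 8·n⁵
8·n⁵

Looking at each term:
  - n² is O(n²)
  - 2·log³(n) is O(log³ n)
  - 9·log(n) is O(log n)
  - 8·n⁵ is O(n⁵)

The term 8·n⁵ (O(n⁵)) grows fastest and dominates all others.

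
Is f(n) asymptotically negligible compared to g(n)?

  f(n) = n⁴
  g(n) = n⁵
True

f(n) = n⁴ is O(n⁴), and g(n) = n⁵ is O(n⁵).
Since O(n⁴) grows strictly slower than O(n⁵), f(n) = o(g(n)) is true.
This means lim(n→∞) f(n)/g(n) = 0.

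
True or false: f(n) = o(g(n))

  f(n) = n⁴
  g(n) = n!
True

f(n) = n⁴ is O(n⁴), and g(n) = n! is O(n!).
Since O(n⁴) grows strictly slower than O(n!), f(n) = o(g(n)) is true.
This means lim(n→∞) f(n)/g(n) = 0.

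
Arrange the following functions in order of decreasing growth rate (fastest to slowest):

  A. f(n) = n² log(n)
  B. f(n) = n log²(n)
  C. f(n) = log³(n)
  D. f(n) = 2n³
D > A > B > C

Comparing growth rates:
D = 2n³ is O(n³)
A = n² log(n) is O(n² log n)
B = n log²(n) is O(n log² n)
C = log³(n) is O(log³ n)

Therefore, the order from fastest to slowest is: D > A > B > C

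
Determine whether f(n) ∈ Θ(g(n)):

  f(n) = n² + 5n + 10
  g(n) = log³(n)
False

f(n) = n² + 5n + 10 is O(n²), and g(n) = log³(n) is O(log³ n).
Since they have different growth rates, f(n) = Θ(g(n)) is false.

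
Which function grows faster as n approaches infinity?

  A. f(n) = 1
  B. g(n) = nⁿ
B

f(n) = 1 is O(1), while g(n) = nⁿ is O(nⁿ).
Since O(nⁿ) grows faster than O(1), g(n) dominates.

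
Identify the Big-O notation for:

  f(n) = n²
O(n²)

The dominant term in n² is n², which is Θ(n²).
Constants are absorbed, so the tightest bound is O(n²).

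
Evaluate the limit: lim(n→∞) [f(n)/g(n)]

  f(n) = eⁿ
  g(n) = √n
∞

Since eⁿ (O(eⁿ)) grows faster than √n (O(√n)),
the ratio f(n)/g(n) → ∞ as n → ∞.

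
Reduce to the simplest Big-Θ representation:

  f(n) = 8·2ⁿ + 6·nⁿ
Θ(nⁿ)

Order the terms by growth rate: 8·2ⁿ ≺ 6·nⁿ.
The fastest-growing term 6·nⁿ dominates as n → ∞; dropping its constant factor gives Θ(nⁿ).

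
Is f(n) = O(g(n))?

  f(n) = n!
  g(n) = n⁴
False

f(n) = n! is O(n!), and g(n) = n⁴ is O(n⁴).
Since O(n!) grows faster than O(n⁴), f(n) = O(g(n)) is false.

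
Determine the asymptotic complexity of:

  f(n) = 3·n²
O(n²)

The dominant term in 3·n² is 3·n², which is Θ(n²).
Constants are absorbed, so the tightest bound is O(n²).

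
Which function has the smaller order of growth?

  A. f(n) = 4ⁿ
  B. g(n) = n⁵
B

f(n) = 4ⁿ is O(4ⁿ), while g(n) = n⁵ is O(n⁵).
Since O(n⁵) grows slower than O(4ⁿ), g(n) is dominated.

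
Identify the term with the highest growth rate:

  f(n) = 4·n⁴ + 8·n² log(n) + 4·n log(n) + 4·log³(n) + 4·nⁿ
4·nⁿ

Looking at each term:
  - 4·n⁴ is O(n⁴)
  - 8·n² log(n) is O(n² log n)
  - 4·n log(n) is O(n log n)
  - 4·log³(n) is O(log³ n)
  - 4·nⁿ is O(nⁿ)

The term 4·nⁿ (O(nⁿ)) grows fastest and dominates all others.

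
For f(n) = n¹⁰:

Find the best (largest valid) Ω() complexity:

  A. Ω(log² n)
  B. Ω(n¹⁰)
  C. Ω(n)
B

f(n) = n¹⁰ is Ω(n¹⁰).
All listed options are valid Big-Ω bounds (lower bounds),
but Ω(n¹⁰) is the tightest (largest valid bound).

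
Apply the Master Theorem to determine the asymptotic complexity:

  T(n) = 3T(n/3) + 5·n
Θ(n log n)

Master Theorem: a = 3, b = 3, f(n) = 5·n.
Compute the critical exponent d = log₃(3) = 1.
Compare f(n) = Θ(n) against n^d:
  k = 1 = d, so f(n) = Θ(n^d) — Case 2.
  Work is balanced across levels: T(n) = Θ(n^d log n) = Θ(n log n).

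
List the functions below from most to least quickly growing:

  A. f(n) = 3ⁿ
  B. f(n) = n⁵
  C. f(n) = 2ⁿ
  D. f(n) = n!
D > A > C > B

Comparing growth rates:
D = n! is O(n!)
A = 3ⁿ is O(3ⁿ)
C = 2ⁿ is O(2ⁿ)
B = n⁵ is O(n⁵)

Therefore, the order from fastest to slowest is: D > A > C > B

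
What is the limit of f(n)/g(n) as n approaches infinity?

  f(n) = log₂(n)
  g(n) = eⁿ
0

Since log₂(n) (O(log n)) grows slower than eⁿ (O(eⁿ)),
the ratio f(n)/g(n) → 0 as n → ∞.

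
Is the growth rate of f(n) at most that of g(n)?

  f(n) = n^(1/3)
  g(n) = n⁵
True

f(n) = n^(1/3) is O(n^(1/3)), and g(n) = n⁵ is O(n⁵).
Since O(n^(1/3)) ⊆ O(n⁵) (f grows no faster than g), f(n) = O(g(n)) is true.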